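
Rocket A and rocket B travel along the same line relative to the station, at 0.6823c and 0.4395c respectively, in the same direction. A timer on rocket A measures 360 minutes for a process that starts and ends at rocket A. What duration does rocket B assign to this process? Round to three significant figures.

384 minutes

The velocity of rocket A relative to rocket B is (0.6823 − 0.4395)c / (1 − 0.6823×0.4395) = 0.34679c; relative speed 0.34679c.
γ for this relative speed: γ = 1/√(1 − 0.120263) = 1.0662.
The clock on rocket A records proper time, so rocket B measures Δt = γΔτ = 1.0662 × 360 = 384 minutes.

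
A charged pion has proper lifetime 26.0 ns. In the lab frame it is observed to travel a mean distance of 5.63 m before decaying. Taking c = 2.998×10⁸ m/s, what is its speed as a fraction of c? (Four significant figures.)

Let x = d/(cτ) = 5.630 m / (2.998×10⁸ m/s × 2.600×10^-8 s) = 0.72228. Since d = βγcτ, x = βγ = β/√(1−β²).
Solving: β² = x²/(1+x²) = 0.521688/1.521688 = 0.342835, so β = 0.5855.

0.5855c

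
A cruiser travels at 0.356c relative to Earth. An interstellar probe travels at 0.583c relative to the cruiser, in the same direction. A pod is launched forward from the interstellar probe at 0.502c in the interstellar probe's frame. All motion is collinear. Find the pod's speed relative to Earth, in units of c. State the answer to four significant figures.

Apply u = (u'+v)/(1+u'v) twice. Pod in the cruiser frame: (0.502+0.583)/(1+0.502·0.583) = 1.085/1.292666 = 0.83935c.
That velocity, transformed to the rest frame of Earth: (0.83935+0.356)/(1+0.83935·0.356) = 1.19535/1.2988086 = 0.92034c.

0.9203c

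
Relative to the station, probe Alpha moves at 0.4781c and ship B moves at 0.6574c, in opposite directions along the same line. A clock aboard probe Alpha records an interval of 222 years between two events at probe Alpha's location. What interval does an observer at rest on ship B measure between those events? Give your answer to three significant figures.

441 years

Speed of probe Alpha in ship B's frame: u = (v_A + v_B)/(1 + v_A v_B/c²) = (0.4781 + 0.6574)/(1 + 0.4781×0.6574) = 1.1355/1.31430294 = 0.86396; |u| = 0.86396c.
γ for this relative speed: γ = 1/√(1 − 0.746427) = 1.9859.
Probe Alpha's interval is proper; time dilation gives Δt_B = γΔτ = 1.9859 × 222 years = 441 years.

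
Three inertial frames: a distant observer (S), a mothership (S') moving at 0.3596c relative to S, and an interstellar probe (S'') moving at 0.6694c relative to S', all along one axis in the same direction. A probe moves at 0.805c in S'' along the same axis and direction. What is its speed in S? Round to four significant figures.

Apply u = (u'+v)/(1+u'v) twice. Probe in the mothership frame: (0.805+0.6694)/(1+0.805·0.6694) = 1.4744/1.538867 = 0.95811c.
That velocity, transformed to the rest frame of a distant observer: (0.95811+0.3596)/(1+0.95811·0.3596) = 1.31771/1.344536356 = 0.98005c.

0.9800c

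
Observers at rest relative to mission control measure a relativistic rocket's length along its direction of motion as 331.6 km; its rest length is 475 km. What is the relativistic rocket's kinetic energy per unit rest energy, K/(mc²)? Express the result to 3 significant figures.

From L = L₀/γ: γ = 475/331.6 = 1.43245.
K/(mc²) = γ − 1 = 1.43245 − 1 = 0.432.

0.432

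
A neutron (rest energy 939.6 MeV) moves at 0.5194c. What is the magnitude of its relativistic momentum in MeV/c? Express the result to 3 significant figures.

571 MeV/c

With β = 0.5194, γ = 1/√(1 − 0.5194²) = 1/√0.73022364 = 1.1702.
Momentum: p = γβ·mc = 1.1702 × 0.5194 × 939.6 MeV/c = 571 MeV/c.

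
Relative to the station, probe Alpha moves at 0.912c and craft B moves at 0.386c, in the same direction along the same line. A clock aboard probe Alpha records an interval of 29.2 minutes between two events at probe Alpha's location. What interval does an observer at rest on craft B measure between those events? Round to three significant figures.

50.0 minutes

Transform probe Alpha's velocity into craft B's frame: (0.912 − 0.386)/(1 − 0.912·0.386) = 0.526/0.647968, so the relative speed is 0.81177c.
At |u| = 0.81177c, γ = (1 − 0.658971)^(−1/2) = 1.7124.
Probe Alpha's interval is proper; time dilation gives Δt_B = γΔτ = 1.7124 × 29.2 minutes = 50.0 minutes.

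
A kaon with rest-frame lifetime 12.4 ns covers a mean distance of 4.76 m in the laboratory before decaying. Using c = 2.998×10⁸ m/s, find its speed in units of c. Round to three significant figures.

Let x = d/(cτ) = 4.760 m / (2.998×10⁸ m/s × 1.240×10^-8 s) = 1.2804. Since d = βγcτ, x = βγ = β/√(1−β²).
Solving: β² = x²/(1+x²) = 1.63942/2.63942 = 0.621129, so β = 0.788.

0.788c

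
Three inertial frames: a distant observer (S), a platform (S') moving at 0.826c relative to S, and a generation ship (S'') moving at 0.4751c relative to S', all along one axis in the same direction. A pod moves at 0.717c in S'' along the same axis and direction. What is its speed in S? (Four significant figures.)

0.9889c

Apply u = (u'+v)/(1+u'v) twice. Pod in the platform frame: (0.717+0.4751)/(1+0.717·0.4751) = 1.1921/1.3406467 = 0.8892c.
That velocity, transformed to the rest frame of a distant observer: (0.8892+0.826)/(1+0.8892·0.826) = 1.7152/1.7344792 = 0.98888c.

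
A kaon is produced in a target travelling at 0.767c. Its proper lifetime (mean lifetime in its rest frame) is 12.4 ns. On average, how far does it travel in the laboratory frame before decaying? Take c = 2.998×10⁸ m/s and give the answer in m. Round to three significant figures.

γ = 1/√(1 − β²) = 1/√(1 − 0.588289) = 1/√0.411711 = 1/0.641647 = 1.5585.
Lab-frame lifetime: Δt = γτ = 1.5585 × 12.4 ns = 19.325 ns.
Distance: d = vΔt = 0.767 × 2.998×10⁸ m/s × 1.9325×10^-8 s = 4.44 m.

4.44 m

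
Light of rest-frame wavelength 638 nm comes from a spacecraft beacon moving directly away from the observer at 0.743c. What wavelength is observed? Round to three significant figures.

1660 nm

Relativistic Doppler for wavelength: λ_obs = λ_src · √((1+β)/(1−β)).
With β = 0.743: factor = √(1.743/0.257) = 2.6042.
λ_obs = 638 × 2.6042 = 1660 nm.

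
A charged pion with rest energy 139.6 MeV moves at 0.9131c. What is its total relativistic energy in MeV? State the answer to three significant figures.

342 MeV

With β = 0.9131, γ = 1/√(1 − 0.9131²) = 1/√0.16624839 = 2.4526.
Total energy: E = γmc² = 2.4526 × 139.6 MeV = 342 MeV.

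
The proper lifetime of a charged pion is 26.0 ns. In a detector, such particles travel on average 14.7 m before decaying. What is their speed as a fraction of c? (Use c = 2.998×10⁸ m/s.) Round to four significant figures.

d = βγcτ ⇒ βγ = d/(cτ) = 14.70 m / (7.7948 m) = 1.8859.
β = (βγ)/√(1+(βγ)²) = 1.8859/√4.55662 = 0.8835.

0.8835c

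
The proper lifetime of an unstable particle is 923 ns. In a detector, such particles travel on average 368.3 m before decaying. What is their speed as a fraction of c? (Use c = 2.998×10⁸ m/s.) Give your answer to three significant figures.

Let x = d/(cτ) = 368.3 m / (2.998×10⁸ m/s × 9.230×10^-7 s) = 1.331. Since d = βγcτ, x = βγ = β/√(1−β²).
Solving: β² = x²/(1+x²) = 1.77156/2.77156 = 0.639192, so β = 0.799.

0.799c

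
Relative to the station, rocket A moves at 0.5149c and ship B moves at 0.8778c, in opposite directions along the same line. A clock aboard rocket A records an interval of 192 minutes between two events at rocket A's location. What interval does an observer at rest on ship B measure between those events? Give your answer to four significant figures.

678.9 minutes

Transform rocket A's velocity into ship B's frame: (0.5149 + 0.8778)/(1 + 0.5149·0.8778) = 1.3927/1.45197922, so the relative speed is 0.95917c.
At |u| = 0.95917c, γ = (1 − 0.920007)^(−1/2) = 3.5357.
Rocket A's interval is proper; time dilation gives Δt_B = γΔτ = 3.5357 × 192 minutes = 678.9 minutes.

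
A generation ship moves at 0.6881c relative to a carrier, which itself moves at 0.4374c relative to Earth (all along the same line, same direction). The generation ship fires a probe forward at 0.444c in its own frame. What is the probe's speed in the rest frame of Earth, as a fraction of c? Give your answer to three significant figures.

0.946c

First combine the probe and generation ship (S''→S'): u₁ = (0.444 + 0.6881)/(1 + 0.444×0.6881) = 1.1321/1.3055164 = 0.86717.
Then combine with the carrier (S'→S): u = (0.86717 + 0.4374)/(1 + 0.86717×0.4374) = 1.30457/1.379300158 = 0.94582.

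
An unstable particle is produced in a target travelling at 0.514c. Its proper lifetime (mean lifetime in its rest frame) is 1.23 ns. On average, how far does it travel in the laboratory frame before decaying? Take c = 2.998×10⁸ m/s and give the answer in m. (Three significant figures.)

0.221 m

β² = 0.264196, so γ = 1/√0.735804 = 1.1658.
Lab-frame lifetime: Δt = γτ = 1.1658 × 1.23 ns = 1.4339 ns.
Distance: d = vΔt = 0.514 × 2.998×10⁸ m/s × 1.4339×10^-9 s = 0.221 m.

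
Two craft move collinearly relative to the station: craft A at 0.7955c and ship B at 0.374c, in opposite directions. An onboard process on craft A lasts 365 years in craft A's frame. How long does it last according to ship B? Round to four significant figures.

842.7 years

The velocity of craft A relative to ship B is (0.7955 + 0.374)c / (1 + 0.7955×0.374) = 0.90134c; relative speed 0.90134c.
γ for this relative speed: γ = 1/√(1 − 0.812414) = 2.3089.
Craft A's interval is proper; time dilation gives Δt_B = γΔτ = 2.3089 × 365 years = 842.7 years.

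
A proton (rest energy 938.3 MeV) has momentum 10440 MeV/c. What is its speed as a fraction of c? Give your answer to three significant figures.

pc/(mc²) = 10440/938.3 = 11.127 = βγ = β/√(1−β²).
So β² = x²/(1 + x²) with x = 11.127: x² = 123.81, β² = 123.81/124.81 = 0.991988, β = 0.996.

0.996c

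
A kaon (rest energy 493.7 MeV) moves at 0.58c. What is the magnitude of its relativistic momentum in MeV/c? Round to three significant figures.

γ = 1/√(1 − β²) = 1/√(1 − 0.3364) = 1/√0.6636 = 1/0.814616 = 1.2276.
Momentum: p = γβ·mc = 1.2276 × 0.58 × 493.7 MeV/c = 352 MeV/c.

352 MeV/c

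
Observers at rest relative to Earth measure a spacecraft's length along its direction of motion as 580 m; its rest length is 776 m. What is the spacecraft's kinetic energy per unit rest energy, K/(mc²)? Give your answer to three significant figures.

0.338

Length contraction gives γ = L₀/L = 776/580 = 1.33793.
K/(mc²) = γ − 1 = 1.33793 − 1 = 0.338.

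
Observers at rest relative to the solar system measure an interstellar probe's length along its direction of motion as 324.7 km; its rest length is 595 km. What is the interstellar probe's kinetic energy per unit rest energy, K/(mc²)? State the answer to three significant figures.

Length contraction gives γ = L₀/L = 595/324.7 = 1.83246.
K/(mc²) = γ − 1 = 1.83246 − 1 = 0.832.

0.832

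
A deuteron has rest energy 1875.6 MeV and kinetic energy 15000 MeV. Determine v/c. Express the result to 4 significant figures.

K = (γ−1)mc², so γ = 1 + 15000/1875.6 = 8.9974.
Then v/c = √(1 − γ⁻²) = √(1 − 0.0123528) = √0.9876472 = 0.9938.

0.9938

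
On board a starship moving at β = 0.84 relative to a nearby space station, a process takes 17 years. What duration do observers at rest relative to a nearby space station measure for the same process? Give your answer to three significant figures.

With β = 0.84, γ = 1/√(1 − 0.84²) = 1/√0.2944 = 1.843.
Time dilation: Δt = γ·Δτ = 1.843 × 17 = 31.3 years.

31.3 years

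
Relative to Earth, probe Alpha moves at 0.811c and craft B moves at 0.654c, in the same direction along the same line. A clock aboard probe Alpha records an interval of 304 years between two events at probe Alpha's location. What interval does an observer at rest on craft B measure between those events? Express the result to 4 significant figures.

Transform probe Alpha's velocity into craft B's frame: (0.811 − 0.654)/(1 − 0.811·0.654) = 0.157/0.469606, so the relative speed is 0.33432c.
γ for this relative speed: γ = 1/√(1 − 0.11177) = 1.0611.
The clock on probe Alpha records proper time, so craft B measures Δt = γΔτ = 1.0611 × 304 = 322.6 years.

322.6 years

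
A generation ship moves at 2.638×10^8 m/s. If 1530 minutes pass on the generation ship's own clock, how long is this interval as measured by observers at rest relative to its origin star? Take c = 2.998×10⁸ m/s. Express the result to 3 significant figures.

β = v/c = (2.638×10^8 m/s)/(2.998×10⁸ m/s) = 0.87992.
Lorentz factor: γ = (1 − 0.7742592064)^(−1/2) = 2.1047.
The onboard clock measures proper time, so the interval in the rest frame of its origin star is dilated: Δt = γ·Δτ = 2.1047 × 1530 minutes = 3220 minutes.

3220 minutes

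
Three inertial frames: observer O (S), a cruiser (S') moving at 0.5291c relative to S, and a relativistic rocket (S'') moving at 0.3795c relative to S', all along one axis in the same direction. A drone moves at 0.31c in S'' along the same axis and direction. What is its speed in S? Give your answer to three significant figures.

Compose velocities in two stages. Stage 1 (into S'): u₁ = (0.31+0.3795)/(1+0.31×0.3795) = 0.61692.
Stage 2 (into S): u = (0.61692+0.5291)/(1+0.61692×0.5291) = 0.864, so the speed is 0.864c.

0.864c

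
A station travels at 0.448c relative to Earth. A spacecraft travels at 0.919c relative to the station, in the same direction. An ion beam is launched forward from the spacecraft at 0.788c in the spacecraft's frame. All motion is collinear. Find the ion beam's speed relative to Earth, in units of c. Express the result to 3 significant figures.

Compose velocities in two stages. Stage 1 (into S'): u₁ = (0.788+0.919)/(1+0.788×0.919) = 0.99004.
Stage 2 (into S): u = (0.99004+0.448)/(1+0.99004×0.448) = 0.99619, so the speed is 0.996c.

0.996c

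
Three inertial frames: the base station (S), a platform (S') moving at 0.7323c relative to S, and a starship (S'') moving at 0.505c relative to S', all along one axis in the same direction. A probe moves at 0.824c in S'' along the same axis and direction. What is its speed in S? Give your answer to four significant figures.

0.9902c

Apply u = (u'+v)/(1+u'v) twice. Probe in the platform frame: (0.824+0.505)/(1+0.824·0.505) = 1.329/1.41612 = 0.93848c.
That velocity, transformed to the rest frame of the base station: (0.93848+0.7323)/(1+0.93848·0.7323) = 1.67078/1.687248904 = 0.99024c.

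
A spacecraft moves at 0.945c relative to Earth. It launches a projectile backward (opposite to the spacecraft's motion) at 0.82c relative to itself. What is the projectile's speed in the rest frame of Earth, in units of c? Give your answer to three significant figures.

0.555c

In units of c, u = (u' + v)/(1 + u'v) with u' = −0.82 and v = 0.945.
Numerator: −0.82 + 0.945 = 0.125. Denominator: 1 + (−0.82)(0.945) = 0.2251.
u = 0.125/0.2251 = 0.55531, so the speed is 0.555c.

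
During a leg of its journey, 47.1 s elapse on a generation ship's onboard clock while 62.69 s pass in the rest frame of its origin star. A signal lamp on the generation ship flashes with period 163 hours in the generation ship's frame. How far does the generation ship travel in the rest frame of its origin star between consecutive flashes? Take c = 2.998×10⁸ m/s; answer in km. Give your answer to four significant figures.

1.545×10^11 km

From Δt = γΔτ: γ = 62.69/47.1 = 1.331.
β = √(1 − 1/γ²) = 0.65994. Lab-frame period = γτ = 1.331×163 hours = 216.95 hours. Distance = βc × γτ = 0.65994 × 2.998×10⁸ m/s × 781020 s = 1.5452×10^14 m = 1.545×10^11 km.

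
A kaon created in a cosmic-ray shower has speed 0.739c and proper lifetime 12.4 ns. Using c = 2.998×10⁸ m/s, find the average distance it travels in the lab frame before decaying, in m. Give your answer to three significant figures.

4.08 m

β² = 0.546121, so γ = 1/√0.453879 = 1.4843.
Lab-frame lifetime: Δt = γτ = 1.4843 × 12.4 ns = 18.405 ns.
Distance: d = vΔt = 0.739 × 2.998×10⁸ m/s × 1.8405×10^-8 s = 4.08 m.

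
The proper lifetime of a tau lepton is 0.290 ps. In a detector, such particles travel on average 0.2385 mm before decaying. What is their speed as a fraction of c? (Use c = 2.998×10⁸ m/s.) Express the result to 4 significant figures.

Let x = d/(cτ) = 2.385×10^-4 m / (2.998×10⁸ m/s × 2.900×10^-13 s) = 2.7432. Since d = βγcτ, x = βγ = β/√(1−β²).
Solving: β² = x²/(1+x²) = 7.52515/8.52515 = 0.8827, so β = 0.9395.

0.9395c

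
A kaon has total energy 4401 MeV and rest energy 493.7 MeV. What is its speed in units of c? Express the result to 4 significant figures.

0.9937c

γ = E/(mc²) = 4401/493.7 = 8.9143.
β = √(1 − 1/γ²) = √(1 − 0.0125842) = √0.9874158 = 0.9937.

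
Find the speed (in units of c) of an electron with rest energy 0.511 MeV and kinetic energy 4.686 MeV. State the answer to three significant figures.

0.995c

γ = 1 + K/(mc²) = 1 + 4.686/0.511 = 10.17.
β = √(1 − 1/γ²) = √(1 − 0.00966848) = √0.99033152 = 0.995.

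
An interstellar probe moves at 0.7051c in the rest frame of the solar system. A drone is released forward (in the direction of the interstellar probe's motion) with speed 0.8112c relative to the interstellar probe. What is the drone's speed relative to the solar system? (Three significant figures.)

0.965c

In units of c, u = (u' + v)/(1 + u'v) with u' = 0.8112 and v = 0.7051.
Numerator: 0.8112 + 0.7051 = 1.5163. Denominator: 1 + (0.8112)(0.7051) = 1.57197712.
u = 1.5163/1.57197712 = 0.96458, so the speed is 0.965c.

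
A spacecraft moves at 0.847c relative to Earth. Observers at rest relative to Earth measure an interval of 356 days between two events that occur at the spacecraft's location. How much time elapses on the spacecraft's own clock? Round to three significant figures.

β² = 0.717409, so γ = 1/√0.282591 = 1.8811.
The moving clock records proper time: Δτ = Δt/γ = 356/1.8811 = 189 days.

189 days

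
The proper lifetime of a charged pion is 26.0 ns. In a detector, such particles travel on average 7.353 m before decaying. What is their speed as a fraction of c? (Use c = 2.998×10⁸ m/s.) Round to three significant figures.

0.686c

Let x = d/(cτ) = 7.353 m / (2.998×10⁸ m/s × 2.600×10^-8 s) = 0.94332. Since d = βγcτ, x = βγ = β/√(1−β²).
Solving: β² = x²/(1+x²) = 0.889853/1.889853 = 0.470858, so β = 0.686.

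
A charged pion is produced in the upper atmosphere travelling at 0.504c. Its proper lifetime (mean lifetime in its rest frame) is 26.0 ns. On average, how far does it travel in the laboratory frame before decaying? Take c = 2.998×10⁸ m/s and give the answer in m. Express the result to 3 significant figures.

γ = 1/√(1 − β²) = 1/√(1 − 0.254016) = 1/√0.745984 = 1/0.863704 = 1.1578.
Lab-frame lifetime: Δt = γτ = 1.1578 × 26.0 ns = 30.103 ns.
Distance: d = vΔt = 0.504 × 2.998×10⁸ m/s × 3.0103×10^-8 s = 4.55 m.

4.55 m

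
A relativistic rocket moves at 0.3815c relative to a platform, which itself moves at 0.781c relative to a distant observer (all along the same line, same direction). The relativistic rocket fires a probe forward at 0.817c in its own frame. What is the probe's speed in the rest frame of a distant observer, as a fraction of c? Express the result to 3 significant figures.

First combine the probe and relativistic rocket (S''→S'): u₁ = (0.817 + 0.3815)/(1 + 0.817×0.3815) = 1.1985/1.3116855 = 0.91371.
Then combine with the platform (S'→S): u = (0.91371 + 0.781)/(1 + 0.91371×0.781) = 1.69471/1.71360751 = 0.98897.

0.989c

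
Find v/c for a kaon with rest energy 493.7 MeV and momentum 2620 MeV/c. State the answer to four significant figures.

0.9827

βγ = pc/(mc²) = 2620/493.7 = 5.3069.
Since γ² = 1 + (βγ)² = 29.1632, γ = √29.1632 = 5.4003, and β = (βγ)/γ = 5.3069/5.4003 = 0.9827.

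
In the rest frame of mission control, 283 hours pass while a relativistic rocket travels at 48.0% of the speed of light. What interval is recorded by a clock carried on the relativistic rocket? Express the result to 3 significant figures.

248 hours

β² = 0.2304, so γ = 1/√0.7696 = 1.1399.
The relativistic rocket's clock runs slow as seen from mission control, so Δτ = Δt/γ = 283/1.1399 = 248 hours.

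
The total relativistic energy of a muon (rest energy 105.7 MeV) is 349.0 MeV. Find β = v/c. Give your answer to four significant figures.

Total energy E = γmc² gives γ = 349.0/105.7 = 3.3018.
Hence β = √(1 − 1/γ²) = √(1 − 0.0917273) = √0.9082727 = 0.9530.

0.9530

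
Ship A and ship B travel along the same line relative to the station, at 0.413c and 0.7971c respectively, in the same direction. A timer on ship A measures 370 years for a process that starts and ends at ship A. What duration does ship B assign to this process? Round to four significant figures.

451.3 years

The velocity of ship A relative to ship B is (0.413 − 0.7971)c / (1 − 0.413×0.7971) = −0.5726c; relative speed 0.5726c.
γ for this relative speed: γ = 1/√(1 − 0.327871) = 1.2198.
Ship A's interval is proper; time dilation gives Δt_B = γΔτ = 1.2198 × 370 years = 451.3 years.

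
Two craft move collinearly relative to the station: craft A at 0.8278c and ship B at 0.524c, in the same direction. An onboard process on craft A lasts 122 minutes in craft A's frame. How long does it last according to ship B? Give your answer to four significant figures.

Speed of craft A in ship B's frame: u = (v_A − v_B)/(1 − v_A v_B/c²) = (0.8278 − 0.524)/(1 − 0.8278×0.524) = 0.3038/0.5662328 = 0.53653; |u| = 0.53653c.
γ for this relative speed: γ = 1/√(1 − 0.287864) = 1.185.
The clock on craft A records proper time, so ship B measures Δt = γΔτ = 1.185 × 122 = 144.6 minutes.

144.6 minutes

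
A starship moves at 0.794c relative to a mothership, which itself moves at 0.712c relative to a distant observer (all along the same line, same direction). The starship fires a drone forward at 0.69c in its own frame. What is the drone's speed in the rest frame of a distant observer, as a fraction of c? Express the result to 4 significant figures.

0.9929c

Apply u = (u'+v)/(1+u'v) twice. Drone in the mothership frame: (0.69+0.794)/(1+0.69·0.794) = 1.484/1.54786 = 0.95874c.
That velocity, transformed to the rest frame of a distant observer: (0.95874+0.712)/(1+0.95874·0.712) = 1.67074/1.68262288 = 0.99294c.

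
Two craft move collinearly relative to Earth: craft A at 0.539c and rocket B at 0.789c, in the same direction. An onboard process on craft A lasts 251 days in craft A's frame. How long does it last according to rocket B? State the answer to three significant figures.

Transform craft A's velocity into rocket B's frame: (0.539 − 0.789)/(1 − 0.539·0.789) = −0.25/0.574729, so the relative speed is 0.43499c.
At |u| = 0.43499c, γ = (1 − 0.189216)^(−1/2) = 1.1106.
The clock on craft A records proper time, so rocket B measures Δt = γΔτ = 1.1106 × 251 = 279 days.

279 days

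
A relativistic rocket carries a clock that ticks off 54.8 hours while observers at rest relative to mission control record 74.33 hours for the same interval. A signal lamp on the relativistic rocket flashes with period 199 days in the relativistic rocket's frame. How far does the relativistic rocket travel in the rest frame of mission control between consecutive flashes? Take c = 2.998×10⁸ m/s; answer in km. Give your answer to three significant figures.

The time-dilation ratio gives γ = 74.33/54.8 = 1.35639.
β = √(1 − 1/γ²) = 0.67562. Lab-frame period = γτ = 1.35639×199 days = 269.92 days. Distance = βc × γτ = 0.67562 × 2.998×10⁸ m/s × 23321088 s = 4.7237×10^15 m = 4.72×10^12 km.

4.72×10^12 km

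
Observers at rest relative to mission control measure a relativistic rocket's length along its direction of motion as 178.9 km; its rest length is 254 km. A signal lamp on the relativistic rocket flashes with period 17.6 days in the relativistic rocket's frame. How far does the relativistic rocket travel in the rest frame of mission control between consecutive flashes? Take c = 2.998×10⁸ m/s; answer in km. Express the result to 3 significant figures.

γ = L₀/L = 254/178.9 = 1.41979.
β = √(1 − 1/γ²) = 0.70987. Lab-frame period = γτ = 1.41979×17.6 days = 24.988 days. Distance = βc × γτ = 0.70987 × 2.998×10⁸ m/s × 2158963.2 s = 4.5947×10^14 m = 4.59×10^11 km.

4.59×10^11 km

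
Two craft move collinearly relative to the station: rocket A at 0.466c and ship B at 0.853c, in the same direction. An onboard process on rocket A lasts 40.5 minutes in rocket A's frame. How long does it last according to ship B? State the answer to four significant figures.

The velocity of rocket A relative to ship B is (0.466 − 0.853)c / (1 − 0.466×0.853) = −0.64232c; relative speed 0.64232c.
γ for this relative speed: γ = 1/√(1 − 0.412575) = 1.3047.
The clock on rocket A records proper time, so ship B measures Δt = γΔτ = 1.3047 × 40.5 = 52.84 minutes.

52.84 minutes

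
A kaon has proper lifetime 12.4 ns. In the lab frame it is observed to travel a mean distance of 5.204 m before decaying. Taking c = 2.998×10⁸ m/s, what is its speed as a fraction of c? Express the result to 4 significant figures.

Let x = d/(cτ) = 5.204 m / (2.998×10⁸ m/s × 1.240×10^-8 s) = 1.3999. Since d = βγcτ, x = βγ = β/√(1−β²).
Solving: β² = x²/(1+x²) = 1.95972/2.95972 = 0.66213, so β = 0.8137.

0.8137c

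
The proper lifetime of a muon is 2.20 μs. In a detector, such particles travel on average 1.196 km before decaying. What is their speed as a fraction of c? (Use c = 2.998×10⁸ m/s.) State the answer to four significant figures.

0.8757c

d = βγcτ ⇒ βγ = d/(cτ) = 1196 m / (659.56 m) = 1.8133.
β = (βγ)/√(1+(βγ)²) = 1.8133/√4.28806 = 0.8757.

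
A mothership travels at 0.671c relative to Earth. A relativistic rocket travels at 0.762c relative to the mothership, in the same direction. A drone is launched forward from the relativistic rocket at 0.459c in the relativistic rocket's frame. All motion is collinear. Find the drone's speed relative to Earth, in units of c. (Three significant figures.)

0.980c

Apply u = (u'+v)/(1+u'v) twice. Drone in the mothership frame: (0.459+0.762)/(1+0.459·0.762) = 1.221/1.349758 = 0.90461c.
That velocity, transformed to the rest frame of Earth: (0.90461+0.671)/(1+0.90461·0.671) = 1.57561/1.60699331 = 0.98047c.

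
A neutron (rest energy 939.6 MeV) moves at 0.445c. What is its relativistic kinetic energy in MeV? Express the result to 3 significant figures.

110 MeV

γ = 1/√(1 − β²) = 1/√(1 − 0.198025) = 1/√0.801975 = 1/0.895531 = 1.11666.
Kinetic energy: K = (γ − 1)mc² = (1.11666 − 1) × 939.6 MeV = 0.11666 × 939.6 = 110 MeV.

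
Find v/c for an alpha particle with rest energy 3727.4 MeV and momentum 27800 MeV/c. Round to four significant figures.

0.9911

pc/(mc²) = 27800/3727.4 = 7.4583 = βγ = β/√(1−β²).
So β² = x²/(1 + x²) with x = 7.4583: x² = 55.6262, β² = 55.6262/56.6262 = 0.98234, β = 0.9911.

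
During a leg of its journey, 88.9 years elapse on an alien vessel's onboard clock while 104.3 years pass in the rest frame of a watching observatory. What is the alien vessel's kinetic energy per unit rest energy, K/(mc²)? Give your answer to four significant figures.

From Δt = γΔτ: γ = 104.3/88.9 = 1.17323.
K/(mc²) = γ − 1 = 1.17323 − 1 = 0.1732.

0.1732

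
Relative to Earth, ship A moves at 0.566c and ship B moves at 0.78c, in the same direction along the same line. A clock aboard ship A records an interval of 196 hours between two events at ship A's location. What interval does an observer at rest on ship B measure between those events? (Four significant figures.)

212.2 hours

Speed of ship A in ship B's frame: u = (v_A − v_B)/(1 − v_A v_B/c²) = (0.566 − 0.78)/(1 − 0.566×0.78) = −0.214/0.55852 = −0.38316; |u| = 0.38316c.
At |u| = 0.38316c, γ = (1 − 0.146812)^(−1/2) = 1.0826.
The clock on ship A records proper time, so ship B measures Δt = γΔτ = 1.0826 × 196 = 212.2 hours.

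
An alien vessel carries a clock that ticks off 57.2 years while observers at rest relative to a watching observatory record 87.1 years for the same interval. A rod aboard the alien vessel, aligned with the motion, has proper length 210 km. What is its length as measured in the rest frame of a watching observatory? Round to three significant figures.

138 km

The time-dilation ratio gives γ = 87.1/57.2 = 1.52273.
The rod contracts by the same γ: 210 km / 1.52273 = 138 km.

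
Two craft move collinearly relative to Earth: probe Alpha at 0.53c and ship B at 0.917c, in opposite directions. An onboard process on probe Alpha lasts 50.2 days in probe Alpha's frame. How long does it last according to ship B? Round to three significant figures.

Transform probe Alpha's velocity into ship B's frame: (0.53 + 0.917)/(1 + 0.53·0.917) = 1.447/1.48601, so the relative speed is 0.97375c.
γ for this relative speed: γ = 1/√(1 − 0.948189) = 4.3933.
The clock on probe Alpha records proper time, so ship B measures Δt = γΔτ = 4.3933 × 50.2 = 221 days.

221 days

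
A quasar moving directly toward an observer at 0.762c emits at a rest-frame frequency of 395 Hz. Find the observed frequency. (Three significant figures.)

1070 Hz

Relativistic Doppler (source moving toward): f_obs = f_src · √((1+β)/(1−β)).
With β = 0.762: factor = √(1.762/0.238) = 2.7209.
f_obs = 395 × 2.7209 = 1070 Hz.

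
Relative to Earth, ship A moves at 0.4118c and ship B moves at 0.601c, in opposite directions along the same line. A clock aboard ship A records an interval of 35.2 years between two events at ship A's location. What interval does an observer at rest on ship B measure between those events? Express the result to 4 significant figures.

Speed of ship A in ship B's frame: u = (v_A + v_B)/(1 + v_A v_B/c²) = (0.4118 + 0.601)/(1 + 0.4118×0.601) = 1.0128/1.2474918 = 0.81187; |u| = 0.81187c.
γ for this relative speed: γ = 1/√(1 − 0.659133) = 1.7128.
The clock on ship A records proper time, so ship B measures Δt = γΔτ = 1.7128 × 35.2 = 60.29 years.

60.29 years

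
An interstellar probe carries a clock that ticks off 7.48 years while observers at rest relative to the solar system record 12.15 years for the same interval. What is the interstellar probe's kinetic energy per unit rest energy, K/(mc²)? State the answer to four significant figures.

From Δt = γΔτ: γ = 12.15/7.48 = 1.62433.
K/(mc²) = γ − 1 = 1.62433 − 1 = 0.6243.

0.6243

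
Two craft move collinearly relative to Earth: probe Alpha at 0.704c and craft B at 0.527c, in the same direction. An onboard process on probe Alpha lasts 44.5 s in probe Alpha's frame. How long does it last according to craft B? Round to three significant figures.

46.4 s

The velocity of probe Alpha relative to craft B is (0.704 − 0.527)c / (1 − 0.704×0.527) = 0.2814c; relative speed 0.2814c.
γ for this relative speed: γ = 1/√(1 − 0.079186) = 1.0421.
Probe Alpha's interval is proper; time dilation gives Δt_B = γΔτ = 1.0421 × 44.5 s = 46.4 s.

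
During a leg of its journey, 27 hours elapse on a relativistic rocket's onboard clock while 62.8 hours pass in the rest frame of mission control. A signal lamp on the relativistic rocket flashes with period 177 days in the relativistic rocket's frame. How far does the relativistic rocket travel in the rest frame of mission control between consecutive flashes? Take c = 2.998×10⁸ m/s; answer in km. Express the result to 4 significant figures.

γ = Δt/Δτ = 62.8/27 = 2.32593.
β = √(1 − 1/γ²) = 0.90286. Lab-frame period = γτ = 2.32593×177 days = 411.69 days. Distance = βc × γτ = 0.90286 × 2.998×10⁸ m/s × 35570016 s = 9.6280×10^15 m = 9.628×10^12 km.

9.628×10^12 km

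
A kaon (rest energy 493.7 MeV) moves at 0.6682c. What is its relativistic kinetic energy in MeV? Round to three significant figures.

170 MeV

With β = 0.6682, γ = 1/√(1 − 0.6682²) = 1/√0.55350876 = 1.34412.
Kinetic energy: K = (γ − 1)mc² = (1.34412 − 1) × 493.7 MeV = 0.34412 × 493.7 = 170 MeV.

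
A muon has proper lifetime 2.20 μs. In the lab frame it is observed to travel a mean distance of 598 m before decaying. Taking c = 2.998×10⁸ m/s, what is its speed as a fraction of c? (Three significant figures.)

Let x = d/(cτ) = 598.0 m / (2.998×10⁸ m/s × 2.200×10^-6 s) = 0.90667. Since d = βγcτ, x = βγ = β/√(1−β²).
Solving: β² = x²/(1+x²) = 0.82205/1.82205 = 0.451168, so β = 0.672.

0.672c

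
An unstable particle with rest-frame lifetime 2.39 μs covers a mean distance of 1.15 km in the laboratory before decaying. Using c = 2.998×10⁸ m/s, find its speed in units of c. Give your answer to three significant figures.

Lab distance = (lab lifetime)·v = γτ·βc, so βγ = d/(cτ) = 1150/(2.998×10⁸ × 2.390×10^-6) = 1.605.
With βγ = 1.605: γ² = 1 + (βγ)² = 3.57603, and β = (βγ)/γ = 1.605/1.89104 = 0.849.

0.849c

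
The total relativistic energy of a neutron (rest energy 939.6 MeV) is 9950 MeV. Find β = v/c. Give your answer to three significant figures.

Total energy E = γmc² gives γ = 9950/939.6 = 10.59.
Hence β = √(1 − 1/γ²) = √(1 − 0.00891678) = √0.99108322 = 0.996.

0.996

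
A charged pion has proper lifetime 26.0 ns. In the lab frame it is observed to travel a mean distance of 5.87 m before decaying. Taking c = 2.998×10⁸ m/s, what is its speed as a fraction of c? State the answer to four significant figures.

Let x = d/(cτ) = 5.870 m / (2.998×10⁸ m/s × 2.600×10^-8 s) = 0.75307. Since d = βγcτ, x = βγ = β/√(1−β²).
Solving: β² = x²/(1+x²) = 0.567114/1.567114 = 0.361884, so β = 0.6016.

0.6016c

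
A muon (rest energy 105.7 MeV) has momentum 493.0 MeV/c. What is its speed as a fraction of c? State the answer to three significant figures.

0.978c

βγ = pc/(mc²) = 493.0/105.7 = 4.6641.
Since γ² = 1 + (βγ)² = 22.7538, γ = √22.7538 = 4.77009, and β = (βγ)/γ = 4.6641/4.77009 = 0.978.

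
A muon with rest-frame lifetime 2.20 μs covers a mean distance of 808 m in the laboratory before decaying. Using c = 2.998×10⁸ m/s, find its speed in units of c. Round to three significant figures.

0.775c

Lab distance = (lab lifetime)·v = γτ·βc, so βγ = d/(cτ) = 808.0/(2.998×10⁸ × 2.200×10^-6) = 1.2251.
With βγ = 1.2251: γ² = 1 + (βγ)² = 2.50087, and β = (βγ)/γ = 1.2251/1.58141 = 0.775.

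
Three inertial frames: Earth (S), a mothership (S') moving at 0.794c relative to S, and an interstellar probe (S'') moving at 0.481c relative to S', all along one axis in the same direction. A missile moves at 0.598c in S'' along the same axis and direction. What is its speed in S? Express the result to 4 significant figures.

0.9800c

Apply u = (u'+v)/(1+u'v) twice. Missile in the mothership frame: (0.598+0.481)/(1+0.598·0.481) = 1.079/1.287638 = 0.83797c.
That velocity, transformed to the rest frame of Earth: (0.83797+0.794)/(1+0.83797·0.794) = 1.63197/1.66534818 = 0.97996c.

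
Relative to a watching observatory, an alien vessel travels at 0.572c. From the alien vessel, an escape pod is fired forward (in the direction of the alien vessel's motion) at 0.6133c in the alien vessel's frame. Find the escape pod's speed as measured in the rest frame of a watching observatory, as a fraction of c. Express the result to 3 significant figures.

In units of c, u = (u' + v)/(1 + u'v) with u' = 0.6133 and v = 0.572.
Numerator: 0.6133 + 0.572 = 1.1853. Denominator: 1 + (0.6133)(0.572) = 1.3508076.
u = 1.1853/1.3508076 = 0.87748, so the speed is 0.877c.

0.877c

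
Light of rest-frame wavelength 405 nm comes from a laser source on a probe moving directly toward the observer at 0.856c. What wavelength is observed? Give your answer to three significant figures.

113 nm

Relativistic Doppler for wavelength: λ_obs = λ_src · √((1−β)/(1+β)).
With β = 0.856: factor = √(0.144/1.856) = 0.27854.
λ_obs = 405 × 0.27854 = 113 nm.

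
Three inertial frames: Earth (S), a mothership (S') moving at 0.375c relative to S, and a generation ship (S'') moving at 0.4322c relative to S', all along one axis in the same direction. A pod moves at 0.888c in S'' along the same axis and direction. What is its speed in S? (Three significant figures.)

0.979c

Compose velocities in two stages. Stage 1 (into S'): u₁ = (0.888+0.4322)/(1+0.888×0.4322) = 0.95404.
Stage 2 (into S): u = (0.95404+0.375)/(1+0.95404×0.375) = 0.97884, so the speed is 0.979c.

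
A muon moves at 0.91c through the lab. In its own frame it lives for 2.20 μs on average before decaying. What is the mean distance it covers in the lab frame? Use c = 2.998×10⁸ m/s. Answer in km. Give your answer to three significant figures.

1.45 km

Lorentz factor: γ = (1 − 0.8281)^(−1/2) = 2.4119.
Lab-frame lifetime: Δt = γτ = 2.4119 × 2.20 μs = 5.3062 μs.
Distance: d = vΔt = 0.91 × 2.998×10⁸ m/s × 5.3062×10^-6 s = 1450 m = 1.45 km.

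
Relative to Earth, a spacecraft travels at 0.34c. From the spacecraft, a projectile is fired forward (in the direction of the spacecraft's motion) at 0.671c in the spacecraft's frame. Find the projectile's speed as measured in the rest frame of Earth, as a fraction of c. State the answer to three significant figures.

Relativistic velocity addition: u = (u' + v)/(1 + u'v/c²), with u' = 0.671c and v = 0.34c.
Numerator: 0.671 + 0.34 = 1.011. Denominator: 1 + (0.671)(0.34) = 1.22814.
u = 1.011/1.22814 = 0.8232, so the speed is 0.823c.

0.823c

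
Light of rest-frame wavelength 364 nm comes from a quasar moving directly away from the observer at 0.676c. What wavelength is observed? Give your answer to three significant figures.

828 nm

Relativistic Doppler for wavelength: λ_obs = λ_src · √((1+β)/(1−β)).
With β = 0.676: factor = √(1.676/0.324) = 2.2744.
λ_obs = 364 × 2.2744 = 828 nm.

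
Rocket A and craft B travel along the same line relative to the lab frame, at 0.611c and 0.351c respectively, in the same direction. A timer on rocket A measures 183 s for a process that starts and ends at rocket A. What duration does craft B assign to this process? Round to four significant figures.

193.9 s

The velocity of rocket A relative to craft B is (0.611 − 0.351)c / (1 − 0.611×0.351) = 0.33098c; relative speed 0.33098c.
At |u| = 0.33098c, γ = (1 − 0.109548)^(−1/2) = 1.0597.
Rocket A's interval is proper; time dilation gives Δt_B = γΔτ = 1.0597 × 183 s = 193.9 s.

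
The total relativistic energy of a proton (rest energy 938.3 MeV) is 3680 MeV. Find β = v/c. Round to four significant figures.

γ = E/(mc²) = 3680/938.3 = 3.922.
β = √(1 − 1/γ²) = √(1 − 0.0650107) = √0.9349893 = 0.9669.

0.9669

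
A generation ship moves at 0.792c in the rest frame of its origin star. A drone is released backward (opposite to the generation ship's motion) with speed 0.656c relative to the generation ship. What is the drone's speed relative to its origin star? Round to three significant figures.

0.283c

Relativistic velocity addition: u = (u' + v)/(1 + u'v/c²), with u' = −0.656c and v = 0.792c.
Numerator: −0.656 + 0.792 = 0.136. Denominator: 1 + (−0.656)(0.792) = 0.480448.
u = 0.136/0.480448 = 0.28307, so the speed is 0.283c.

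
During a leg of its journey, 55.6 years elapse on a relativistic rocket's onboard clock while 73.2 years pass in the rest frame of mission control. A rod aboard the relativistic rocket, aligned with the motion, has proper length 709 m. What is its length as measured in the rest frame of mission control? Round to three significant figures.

539 m

γ = Δt/Δτ = 73.2/55.6 = 1.31655.
L = L₀/γ = 709/1.31655 = 539 m.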